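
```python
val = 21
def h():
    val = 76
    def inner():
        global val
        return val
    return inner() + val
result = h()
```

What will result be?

Step 1: Global val = 21. h() shadows with local val = 76.
Step 2: inner() uses global keyword, so inner() returns global val = 21.
Step 3: h() returns 21 + 76 = 97

The answer is 97.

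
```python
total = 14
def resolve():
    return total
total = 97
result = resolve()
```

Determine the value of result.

Step 1: total is first set to 14, then reassigned to 97.
Step 2: resolve() is called after the reassignment, so it looks up the current global total = 97.
Step 3: result = 97

The answer is 97.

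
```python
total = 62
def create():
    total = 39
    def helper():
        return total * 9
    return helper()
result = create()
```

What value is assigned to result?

Step 1: create() shadows global total with total = 39.
Step 2: helper() finds total = 39 in enclosing scope, computes 39 * 9 = 351.
Step 3: result = 351

The answer is 351.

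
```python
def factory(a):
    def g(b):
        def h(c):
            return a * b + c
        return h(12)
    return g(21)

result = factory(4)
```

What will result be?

Step 1: a = 4, b = 21, c = 12.
Step 2: h() computes a * b + c = 4 * 21 + 12 = 96.
Step 3: result = 96

The answer is 96.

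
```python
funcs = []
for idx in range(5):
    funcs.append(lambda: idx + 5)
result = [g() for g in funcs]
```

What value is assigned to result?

Step 1: All lambdas capture idx by reference. After the loop, idx = 4.
Step 2: Each call returns 4 + 5 = 9.
Step 3: result = [9, 9, 9, 9, 9]

The answer is [9, 9, 9, 9, 9].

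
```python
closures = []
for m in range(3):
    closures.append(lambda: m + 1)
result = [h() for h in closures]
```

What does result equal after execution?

Step 1: All lambdas capture m by reference. After the loop, m = 2.
Step 2: Each call returns 2 + 1 = 3.
Step 3: result = [3, 3, 3]

The answer is [3, 3, 3].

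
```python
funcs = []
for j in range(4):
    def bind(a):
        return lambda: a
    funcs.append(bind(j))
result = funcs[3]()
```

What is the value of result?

Step 1: bind(j) creates a new scope capturing a = j at call time.
Step 2: funcs[3] = bind(3), so its lambda captures a = 3.
Step 3: result = 3 (closure factory fixes late binding)

The answer is 3.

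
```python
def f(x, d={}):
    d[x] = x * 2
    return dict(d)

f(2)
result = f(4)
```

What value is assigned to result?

Step 1: Mutable default dict is shared across calls.
Step 2: First call adds 2: 4. Second call adds 4: 8.
Step 3: result = {2: 4, 4: 8}

The answer is {2: 4, 4: 8}.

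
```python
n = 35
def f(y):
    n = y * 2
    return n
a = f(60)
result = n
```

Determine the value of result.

Step 1: Global n = 35.
Step 2: f(60) creates local n = 60 * 2 = 120.
Step 3: Global n unchanged because no global keyword. result = 35

The answer is 35.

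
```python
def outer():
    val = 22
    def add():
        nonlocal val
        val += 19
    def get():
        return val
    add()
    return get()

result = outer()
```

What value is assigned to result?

Step 1: val = 22. add() modifies it via nonlocal, get() reads it.
Step 2: add() makes val = 22 + 19 = 41.
Step 3: get() returns 41. result = 41

The answer is 41.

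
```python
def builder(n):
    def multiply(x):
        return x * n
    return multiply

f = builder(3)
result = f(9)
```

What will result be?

Step 1: builder(3) returns multiply closure with n = 3.
Step 2: f(9) computes 9 * 3 = 27.
Step 3: result = 27

The answer is 27.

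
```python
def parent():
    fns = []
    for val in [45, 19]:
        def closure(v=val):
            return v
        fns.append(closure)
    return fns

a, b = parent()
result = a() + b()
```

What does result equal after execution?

Step 1: Default argument v=val captures val at each iteration.
Step 2: a() returns 45 (captured at first iteration), b() returns 19 (captured at second).
Step 3: result = 45 + 19 = 64

The answer is 64.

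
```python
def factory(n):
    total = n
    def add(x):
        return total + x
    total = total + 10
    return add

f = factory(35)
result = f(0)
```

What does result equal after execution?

Step 1: factory(35) sets total = 35, then total = 35 + 10 = 45.
Step 2: Closures capture by reference, so add sees total = 45.
Step 3: f(0) returns 45 + 0 = 45

The answer is 45.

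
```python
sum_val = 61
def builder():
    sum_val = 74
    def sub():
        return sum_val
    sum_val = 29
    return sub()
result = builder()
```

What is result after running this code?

Step 1: builder() sets sum_val = 74, then later sum_val = 29.
Step 2: sub() is called after sum_val is reassigned to 29. Closures capture variables by reference, not by value.
Step 3: result = 29

The answer is 29.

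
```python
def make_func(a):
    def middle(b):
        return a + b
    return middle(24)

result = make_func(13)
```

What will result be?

Step 1: make_func(13) passes a = 13.
Step 2: middle(24) has b = 24, reads a = 13 from enclosing.
Step 3: result = 13 + 24 = 37

The answer is 37.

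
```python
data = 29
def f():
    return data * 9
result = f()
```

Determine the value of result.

Step 1: data = 29 is defined globally.
Step 2: f() looks up data from global scope = 29, then computes 29 * 9 = 261.
Step 3: result = 261

The answer is 261.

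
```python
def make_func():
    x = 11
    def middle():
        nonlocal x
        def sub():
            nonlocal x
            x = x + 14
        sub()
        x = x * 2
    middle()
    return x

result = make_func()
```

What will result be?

Step 1: x = 11.
Step 2: sub() adds 14: x = 11 + 14 = 25.
Step 3: middle() doubles: x = 25 * 2 = 50.
Step 4: result = 50

The answer is 50.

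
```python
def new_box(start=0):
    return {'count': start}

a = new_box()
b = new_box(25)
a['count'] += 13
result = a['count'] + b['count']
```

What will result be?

Step 1: new_box() returns a new dict each call (immutable default 0).
Step 2: a = {'count': 0}, b = {'count': 25}.
Step 3: a['count'] += 13 = 13. result = 13 + 25 = 38

The answer is 38.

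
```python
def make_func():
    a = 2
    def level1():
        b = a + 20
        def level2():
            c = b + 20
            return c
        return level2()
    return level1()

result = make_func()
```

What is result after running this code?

Step 1: a = 2. b = a + 20 = 22.
Step 2: c = b + 20 = 22 + 20 = 42.
Step 3: result = 42

The answer is 42.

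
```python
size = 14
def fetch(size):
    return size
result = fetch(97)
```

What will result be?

Step 1: Global size = 14.
Step 2: fetch(97) takes parameter size = 97, which shadows the global.
Step 3: result = 97

The answer is 97.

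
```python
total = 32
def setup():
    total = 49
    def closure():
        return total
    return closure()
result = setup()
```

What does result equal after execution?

Step 1: total = 32 globally, but setup() defines total = 49 locally.
Step 2: closure() looks up total. Not in local scope, so checks enclosing scope (setup) and finds total = 49.
Step 3: result = 49

The answer is 49.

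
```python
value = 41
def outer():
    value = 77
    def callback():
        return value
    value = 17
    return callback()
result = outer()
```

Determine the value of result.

Step 1: outer() sets value = 77, then later value = 17.
Step 2: callback() is called after value is reassigned to 17. Closures capture variables by reference, not by value.
Step 3: result = 17

The answer is 17.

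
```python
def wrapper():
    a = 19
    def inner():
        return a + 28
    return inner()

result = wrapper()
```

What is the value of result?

Step 1: wrapper() defines a = 19.
Step 2: inner() reads a = 19 from enclosing scope, returns 19 + 28 = 47.
Step 3: result = 47

The answer is 47.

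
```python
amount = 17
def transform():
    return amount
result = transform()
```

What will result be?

Step 1: amount = 17 is defined in the global scope.
Step 2: transform() looks up amount. No local amount exists, so Python checks the global scope via LEGB rule and finds amount = 17.
Step 3: result = 17

The answer is 17.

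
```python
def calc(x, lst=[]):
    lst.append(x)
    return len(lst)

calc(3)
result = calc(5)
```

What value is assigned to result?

Step 1: Mutable default list persists between calls.
Step 2: First call: lst = [3], len = 1. Second call: lst = [3, 5], len = 2.
Step 3: result = 2

The answer is 2.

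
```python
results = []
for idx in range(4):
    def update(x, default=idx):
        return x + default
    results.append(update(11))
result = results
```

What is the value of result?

Step 1: Default argument default=idx is evaluated at function definition time.
Step 2: Each iteration creates update with default = current idx value.
Step 3: update(11) returns 11 + default. results = [11, 12, 13, 14]

The answer is [11, 12, 13, 14].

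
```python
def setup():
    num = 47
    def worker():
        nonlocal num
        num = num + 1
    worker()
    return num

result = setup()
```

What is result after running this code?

Step 1: setup() sets num = 47.
Step 2: worker() uses nonlocal to modify num in setup's scope: num = 47 + 1 = 48.
Step 3: setup() returns the modified num = 48

The answer is 48.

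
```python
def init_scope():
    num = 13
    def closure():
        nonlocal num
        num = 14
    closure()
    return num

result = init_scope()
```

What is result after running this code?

Step 1: init_scope() sets num = 13.
Step 2: closure() uses nonlocal to reassign num = 14.
Step 3: result = 14

The answer is 14.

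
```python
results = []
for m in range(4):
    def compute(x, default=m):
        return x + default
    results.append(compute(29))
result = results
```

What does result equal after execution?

Step 1: Default argument default=m is evaluated at function definition time.
Step 2: Each iteration creates compute with default = current m value.
Step 3: compute(29) returns 29 + default. results = [29, 30, 31, 32]

The answer is [29, 30, 31, 32].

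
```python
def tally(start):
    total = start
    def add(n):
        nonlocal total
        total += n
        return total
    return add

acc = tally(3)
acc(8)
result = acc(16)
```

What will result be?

Step 1: tally(3) creates closure with total = 3.
Step 2: First acc(8): total = 3 + 8 = 11.
Step 3: Second acc(16): total = 11 + 16 = 27. result = 27

The answer is 27.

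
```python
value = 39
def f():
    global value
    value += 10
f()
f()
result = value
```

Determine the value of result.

Step 1: value = 39.
Step 2: First f(): value = 39 + 10 = 49.
Step 3: Second f(): value = 49 + 10 = 59. result = 59

The answer is 59.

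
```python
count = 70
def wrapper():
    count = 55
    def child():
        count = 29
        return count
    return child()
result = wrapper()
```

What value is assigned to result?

Step 1: Three scopes define count: global (70), wrapper (55), child (29).
Step 2: child() has its own local count = 29, which shadows both enclosing and global.
Step 3: result = 29 (local wins in LEGB)

The answer is 29.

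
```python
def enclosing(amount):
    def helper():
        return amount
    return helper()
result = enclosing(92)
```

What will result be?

Step 1: enclosing(92) binds parameter amount = 92.
Step 2: helper() looks up amount in enclosing scope and finds the parameter amount = 92.
Step 3: result = 92

The answer is 92.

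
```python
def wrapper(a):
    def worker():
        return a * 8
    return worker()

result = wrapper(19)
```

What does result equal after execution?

Step 1: wrapper(19) binds parameter a = 19.
Step 2: worker() accesses a = 19 from enclosing scope.
Step 3: result = 19 * 8 = 152

The answer is 152.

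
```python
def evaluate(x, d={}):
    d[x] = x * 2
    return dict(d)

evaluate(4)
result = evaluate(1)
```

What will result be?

Step 1: Mutable default dict is shared across calls.
Step 2: First call adds 4: 8. Second call adds 1: 2.
Step 3: result = {4: 8, 1: 2}

The answer is {4: 8, 1: 2}.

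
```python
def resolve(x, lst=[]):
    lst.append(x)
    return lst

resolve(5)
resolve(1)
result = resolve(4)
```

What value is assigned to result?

Step 1: Mutable default argument gotcha! The list [] is created once.
Step 2: Each call appends to the SAME list: [5], [5, 1], [5, 1, 4].
Step 3: result = [5, 1, 4]

The answer is [5, 1, 4].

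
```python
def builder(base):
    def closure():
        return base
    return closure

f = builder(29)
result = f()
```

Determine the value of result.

Step 1: builder(29) creates closure capturing base = 29.
Step 2: f() returns the captured base = 29.
Step 3: result = 29

The answer is 29.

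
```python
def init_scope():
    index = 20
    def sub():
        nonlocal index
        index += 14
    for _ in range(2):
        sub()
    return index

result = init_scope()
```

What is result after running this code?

Step 1: index = 20.
Step 2: sub() is called 2 times in a loop, each adding 14 via nonlocal.
Step 3: index = 20 + 14 * 2 = 48

The answer is 48.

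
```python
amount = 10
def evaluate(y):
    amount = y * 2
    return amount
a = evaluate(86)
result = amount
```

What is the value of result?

Step 1: Global amount = 10.
Step 2: evaluate(86) creates local amount = 86 * 2 = 172.
Step 3: Global amount unchanged because no global keyword. result = 10

The answer is 10.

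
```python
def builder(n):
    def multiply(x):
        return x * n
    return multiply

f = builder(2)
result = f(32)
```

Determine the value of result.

Step 1: builder(2) returns multiply closure with n = 2.
Step 2: f(32) computes 32 * 2 = 64.
Step 3: result = 64

The answer is 64.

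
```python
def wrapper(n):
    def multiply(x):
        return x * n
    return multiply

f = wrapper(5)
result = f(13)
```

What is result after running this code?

Step 1: wrapper(5) returns multiply closure with n = 5.
Step 2: f(13) computes 13 * 5 = 65.
Step 3: result = 65

The answer is 65.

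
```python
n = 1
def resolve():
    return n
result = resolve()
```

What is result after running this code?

Step 1: n = 1 is defined in the global scope.
Step 2: resolve() looks up n. No local n exists, so Python checks the global scope via LEGB rule and finds n = 1.
Step 3: result = 1

The answer is 1.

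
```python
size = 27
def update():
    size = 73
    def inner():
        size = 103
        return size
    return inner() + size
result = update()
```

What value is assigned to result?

Step 1: update() has local size = 73. inner() has local size = 103.
Step 2: inner() returns its local size = 103.
Step 3: update() returns 103 + its own size (73) = 176

The answer is 176.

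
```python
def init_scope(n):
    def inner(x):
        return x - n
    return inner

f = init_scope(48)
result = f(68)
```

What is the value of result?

Step 1: init_scope(48) creates a closure capturing n = 48.
Step 2: f(68) computes 68 - 48 = 20.
Step 3: result = 20

The answer is 20.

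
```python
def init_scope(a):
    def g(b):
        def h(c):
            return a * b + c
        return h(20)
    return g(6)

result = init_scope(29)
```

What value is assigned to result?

Step 1: a = 29, b = 6, c = 20.
Step 2: h() computes a * b + c = 29 * 6 + 20 = 194.
Step 3: result = 194

The answer is 194.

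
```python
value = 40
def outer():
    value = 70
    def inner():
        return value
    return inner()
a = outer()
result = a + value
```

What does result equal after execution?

Step 1: outer() has local value = 70. inner() reads from enclosing.
Step 2: outer() returns 70. Global value = 40 unchanged.
Step 3: result = 70 + 40 = 110

The answer is 110.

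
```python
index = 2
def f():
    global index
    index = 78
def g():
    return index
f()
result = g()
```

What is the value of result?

Step 1: index = 2.
Step 2: f() sets global index = 78.
Step 3: g() reads global index = 78. result = 78

The answer is 78.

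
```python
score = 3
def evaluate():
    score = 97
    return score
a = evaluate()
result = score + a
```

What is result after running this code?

Step 1: Global score = 3. evaluate() returns local score = 97.
Step 2: a = 97. Global score still = 3.
Step 3: result = 3 + 97 = 100

The answer is 100.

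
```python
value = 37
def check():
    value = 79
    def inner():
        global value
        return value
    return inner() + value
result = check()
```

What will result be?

Step 1: Global value = 37. check() shadows with local value = 79.
Step 2: inner() uses global keyword, so inner() returns global value = 37.
Step 3: check() returns 37 + 79 = 116

The answer is 116.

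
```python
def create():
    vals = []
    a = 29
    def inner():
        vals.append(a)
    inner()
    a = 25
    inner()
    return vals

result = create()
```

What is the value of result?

Step 1: a = 29. inner() appends current a to vals.
Step 2: First inner(): appends 29. Then a = 25.
Step 3: Second inner(): appends 25 (closure sees updated a). result = [29, 25]

The answer is [29, 25].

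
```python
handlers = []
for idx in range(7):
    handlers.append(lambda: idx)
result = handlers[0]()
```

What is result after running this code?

Step 1: The loop creates 7 lambdas, all referencing the same variable idx.
Step 2: After the loop, idx = 6 (final value).
Step 3: handlers[0]() looks up idx at call time and finds 6. This is the late binding gotcha. result = 6

The answer is 6.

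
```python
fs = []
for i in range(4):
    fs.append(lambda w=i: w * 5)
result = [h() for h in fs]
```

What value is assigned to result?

Step 1: Default arg w=i captures i at each iteration.
Step 2: fs[k] has w defaulting to k, returns k * 5.
Step 3: result = [0, 5, 10, 15]

The answer is [0, 5, 10, 15].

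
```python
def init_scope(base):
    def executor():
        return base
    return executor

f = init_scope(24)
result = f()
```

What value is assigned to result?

Step 1: init_scope(24) creates closure capturing base = 24.
Step 2: f() returns the captured base = 24.
Step 3: result = 24

The answer is 24.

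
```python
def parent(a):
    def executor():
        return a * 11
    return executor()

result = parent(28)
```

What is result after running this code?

Step 1: parent(28) binds parameter a = 28.
Step 2: executor() accesses a = 28 from enclosing scope.
Step 3: result = 28 * 11 = 308

The answer is 308.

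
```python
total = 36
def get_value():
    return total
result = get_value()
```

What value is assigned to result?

Step 1: total = 36 is defined in the global scope.
Step 2: get_value() looks up total. No local total exists, so Python checks the global scope via LEGB rule and finds total = 36.
Step 3: result = 36

The answer is 36.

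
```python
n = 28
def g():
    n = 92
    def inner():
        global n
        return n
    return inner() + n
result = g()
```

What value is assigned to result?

Step 1: Global n = 28. g() shadows with local n = 92.
Step 2: inner() uses global keyword, so inner() returns global n = 28.
Step 3: g() returns 28 + 92 = 120

The answer is 120.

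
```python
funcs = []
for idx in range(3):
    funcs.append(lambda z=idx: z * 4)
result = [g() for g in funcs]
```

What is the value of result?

Step 1: Default arg z=idx captures idx at each iteration.
Step 2: funcs[k] has z defaulting to k, returns k * 4.
Step 3: result = [0, 4, 8]

The answer is [0, 4, 8].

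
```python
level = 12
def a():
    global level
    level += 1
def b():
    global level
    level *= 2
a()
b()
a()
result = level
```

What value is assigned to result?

Step 1: level = 12.
Step 2: a(): level = 12 + 1 = 13.
Step 3: b(): level = 13 * 2 = 26.
Step 4: a(): level = 26 + 1 = 27

The answer is 27.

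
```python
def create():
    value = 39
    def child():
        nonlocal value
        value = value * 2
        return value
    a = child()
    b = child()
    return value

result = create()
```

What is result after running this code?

Step 1: value starts at 39.
Step 2: First child(): value = 39 * 2 = 78.
Step 3: Second child(): value = 78 * 2 = 156.
Step 4: result = 156

The answer is 156.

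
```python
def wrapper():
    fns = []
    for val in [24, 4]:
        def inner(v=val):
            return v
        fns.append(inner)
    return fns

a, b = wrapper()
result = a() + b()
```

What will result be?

Step 1: Default argument v=val captures val at each iteration.
Step 2: a() returns 24 (captured at first iteration), b() returns 4 (captured at second).
Step 3: result = 24 + 4 = 28

The answer is 28.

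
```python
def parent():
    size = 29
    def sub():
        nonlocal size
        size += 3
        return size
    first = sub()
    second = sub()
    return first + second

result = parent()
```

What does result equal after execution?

Step 1: size starts at 29.
Step 2: First call: size = 29 + 3 = 32, returns 32.
Step 3: Second call: size = 32 + 3 = 35, returns 35.
Step 4: result = 32 + 35 = 67

The answer is 67.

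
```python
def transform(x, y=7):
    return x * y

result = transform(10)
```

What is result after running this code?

Step 1: transform(10) uses default y = 7.
Step 2: Returns 10 * 7 = 70.
Step 3: result = 70

The answer is 70.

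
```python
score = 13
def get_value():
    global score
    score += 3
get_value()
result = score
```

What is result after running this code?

Step 1: score = 13 globally.
Step 2: get_value() modifies global score: score += 3 = 16.
Step 3: result = 16

The answer is 16.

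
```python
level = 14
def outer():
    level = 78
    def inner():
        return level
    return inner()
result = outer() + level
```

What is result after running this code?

Step 1: Global level = 14. outer() shadows with level = 78.
Step 2: inner() returns enclosing level = 78. outer() = 78.
Step 3: result = 78 + global level (14) = 92

The answer is 92.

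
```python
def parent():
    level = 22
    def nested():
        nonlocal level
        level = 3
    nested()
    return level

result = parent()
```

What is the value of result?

Step 1: parent() sets level = 22.
Step 2: nested() uses nonlocal to reassign level = 3.
Step 3: result = 3

The answer is 3.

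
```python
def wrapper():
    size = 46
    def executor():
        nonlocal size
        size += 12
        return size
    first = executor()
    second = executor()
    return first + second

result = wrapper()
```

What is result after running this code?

Step 1: size starts at 46.
Step 2: First call: size = 46 + 12 = 58, returns 58.
Step 3: Second call: size = 58 + 12 = 70, returns 70.
Step 4: result = 58 + 70 = 128

The answer is 128.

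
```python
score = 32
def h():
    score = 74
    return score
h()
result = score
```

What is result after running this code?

Step 1: Global score = 32.
Step 2: h() creates local score = 74 (shadow, not modification).
Step 3: After h() returns, global score is unchanged. result = 32

The answer is 32.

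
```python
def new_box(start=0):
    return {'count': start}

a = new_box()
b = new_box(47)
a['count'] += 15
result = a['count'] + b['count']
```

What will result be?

Step 1: new_box() returns a new dict each call (immutable default 0).
Step 2: a = {'count': 0}, b = {'count': 47}.
Step 3: a['count'] += 15 = 15. result = 15 + 47 = 62

The answer is 62.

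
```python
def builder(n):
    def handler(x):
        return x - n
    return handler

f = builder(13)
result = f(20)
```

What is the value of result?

Step 1: builder(13) creates a closure capturing n = 13.
Step 2: f(20) computes 20 - 13 = 7.
Step 3: result = 7

The answer is 7.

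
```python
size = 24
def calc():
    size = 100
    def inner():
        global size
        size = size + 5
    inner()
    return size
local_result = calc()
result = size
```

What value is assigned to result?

Step 1: Global size = 24. calc() creates local size = 100.
Step 2: inner() declares global size and adds 5: global size = 24 + 5 = 29.
Step 3: calc() returns its local size = 100 (unaffected by inner).
Step 4: result = global size = 29

The answer is 29.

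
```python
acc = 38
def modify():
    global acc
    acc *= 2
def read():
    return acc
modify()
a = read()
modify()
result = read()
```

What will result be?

Step 1: acc = 38.
Step 2: First modify(): acc = 38 * 2 = 76.
Step 3: Second modify(): acc = 76 * 2 = 152.
Step 4: read() returns 152

The answer is 152.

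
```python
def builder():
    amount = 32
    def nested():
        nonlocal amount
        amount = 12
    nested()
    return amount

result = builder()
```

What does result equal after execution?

Step 1: builder() sets amount = 32.
Step 2: nested() uses nonlocal to reassign amount = 12.
Step 3: result = 12

The answer is 12.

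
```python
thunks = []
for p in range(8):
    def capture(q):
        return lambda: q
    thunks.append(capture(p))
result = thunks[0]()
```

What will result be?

Step 1: capture(p) creates a new scope capturing q = p at call time.
Step 2: thunks[0] = capture(0), so its lambda captures q = 0.
Step 3: result = 0 (closure factory fixes late binding)

The answer is 0.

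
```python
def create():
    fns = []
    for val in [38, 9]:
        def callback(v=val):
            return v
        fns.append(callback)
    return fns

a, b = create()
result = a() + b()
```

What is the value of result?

Step 1: Default argument v=val captures val at each iteration.
Step 2: a() returns 38 (captured at first iteration), b() returns 9 (captured at second).
Step 3: result = 38 + 9 = 47

The answer is 47.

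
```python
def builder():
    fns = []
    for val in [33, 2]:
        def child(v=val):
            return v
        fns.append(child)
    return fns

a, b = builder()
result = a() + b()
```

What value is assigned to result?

Step 1: Default argument v=val captures val at each iteration.
Step 2: a() returns 33 (captured at first iteration), b() returns 2 (captured at second).
Step 3: result = 33 + 2 = 35

The answer is 35.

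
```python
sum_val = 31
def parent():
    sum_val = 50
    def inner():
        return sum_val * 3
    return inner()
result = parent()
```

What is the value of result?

Step 1: parent() shadows global sum_val with sum_val = 50.
Step 2: inner() finds sum_val = 50 in enclosing scope, computes 50 * 3 = 150.
Step 3: result = 150

The answer is 150.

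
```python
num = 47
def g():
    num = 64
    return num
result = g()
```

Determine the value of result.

Step 1: Global num = 47.
Step 2: g() creates local num = 64, shadowing the global.
Step 3: Returns local num = 64. result = 64

The answer is 64.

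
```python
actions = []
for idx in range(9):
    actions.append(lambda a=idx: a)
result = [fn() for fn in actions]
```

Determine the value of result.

Step 1: Default arg a=idx captures idx at each iteration.
Step 2: Each lambda has its own default: 0, 1, ..., 8.
Step 3: result = [0, 1, 2, 3, 4, 5, 6, 7, 8]

The answer is [0, 1, 2, 3, 4, 5, 6, 7, 8].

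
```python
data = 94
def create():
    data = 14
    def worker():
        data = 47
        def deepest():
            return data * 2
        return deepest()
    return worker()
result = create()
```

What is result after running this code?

Step 1: deepest() looks up data through LEGB: not local, finds data = 47 in enclosing worker().
Step 2: Returns 47 * 2 = 94.
Step 3: result = 94

The answer is 94.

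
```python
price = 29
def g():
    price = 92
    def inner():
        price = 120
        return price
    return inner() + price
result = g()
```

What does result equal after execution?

Step 1: g() has local price = 92. inner() has local price = 120.
Step 2: inner() returns its local price = 120.
Step 3: g() returns 120 + its own price (92) = 212

The answer is 212.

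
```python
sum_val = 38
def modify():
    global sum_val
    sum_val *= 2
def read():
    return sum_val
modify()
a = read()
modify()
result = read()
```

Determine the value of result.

Step 1: sum_val = 38.
Step 2: First modify(): sum_val = 38 * 2 = 76.
Step 3: Second modify(): sum_val = 76 * 2 = 152.
Step 4: read() returns 152

The answer is 152.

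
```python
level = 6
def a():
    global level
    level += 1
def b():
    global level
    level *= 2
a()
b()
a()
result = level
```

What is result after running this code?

Step 1: level = 6.
Step 2: a(): level = 6 + 1 = 7.
Step 3: b(): level = 7 * 2 = 14.
Step 4: a(): level = 14 + 1 = 15

The answer is 15.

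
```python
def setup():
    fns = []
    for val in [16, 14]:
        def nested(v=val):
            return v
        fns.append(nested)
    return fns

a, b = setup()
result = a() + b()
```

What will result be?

Step 1: Default argument v=val captures val at each iteration.
Step 2: a() returns 16 (captured at first iteration), b() returns 14 (captured at second).
Step 3: result = 16 + 14 = 30

The answer is 30.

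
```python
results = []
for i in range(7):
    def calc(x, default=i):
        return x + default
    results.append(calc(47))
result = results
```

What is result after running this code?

Step 1: Default argument default=i is evaluated at function definition time.
Step 2: Each iteration creates calc with default = current i value.
Step 3: calc(47) returns 47 + default. results = [47, 48, 49, 50, 51, 52, 53]

The answer is [47, 48, 49, 50, 51, 52, 53].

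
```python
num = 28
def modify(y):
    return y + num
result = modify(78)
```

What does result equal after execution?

Step 1: num = 28 is defined globally.
Step 2: modify(78) uses parameter y = 78 and looks up num from global scope = 28.
Step 3: result = 78 + 28 = 106

The answer is 106.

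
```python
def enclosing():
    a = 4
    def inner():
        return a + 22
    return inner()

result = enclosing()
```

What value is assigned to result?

Step 1: enclosing() defines a = 4.
Step 2: inner() reads a = 4 from enclosing scope, returns 4 + 22 = 26.
Step 3: result = 26

The answer is 26.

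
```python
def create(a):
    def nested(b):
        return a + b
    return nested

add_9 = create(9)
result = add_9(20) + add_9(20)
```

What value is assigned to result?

Step 1: add_9 captures a = 9.
Step 2: add_9(20) = 9 + 20 = 29, called twice.
Step 3: result = 29 + 29 = 58

The answer is 58.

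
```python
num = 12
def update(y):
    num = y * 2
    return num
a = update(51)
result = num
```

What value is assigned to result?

Step 1: Global num = 12.
Step 2: update(51) creates local num = 51 * 2 = 102.
Step 3: Global num unchanged because no global keyword. result = 12

The answer is 12.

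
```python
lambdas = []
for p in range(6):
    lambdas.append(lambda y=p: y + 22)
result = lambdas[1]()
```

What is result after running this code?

Step 1: Default argument y=p captures p's value at definition time.
Step 2: lambdas[1] was defined when p = 1, so y defaults to 1.
Step 3: result = 1 + 22 = 23 (default arg fixes the late binding issue)

The answer is 23.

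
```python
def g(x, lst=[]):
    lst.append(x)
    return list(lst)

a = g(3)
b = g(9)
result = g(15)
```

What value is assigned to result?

Step 1: Default list is shared. list() creates copies for return values.
Step 2: Internal list grows: [3] -> [3, 9] -> [3, 9, 15].
Step 3: result = [3, 9, 15]

The answer is [3, 9, 15].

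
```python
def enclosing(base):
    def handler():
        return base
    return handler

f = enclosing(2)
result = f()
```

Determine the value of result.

Step 1: enclosing(2) creates closure capturing base = 2.
Step 2: f() returns the captured base = 2.
Step 3: result = 2

The answer is 2.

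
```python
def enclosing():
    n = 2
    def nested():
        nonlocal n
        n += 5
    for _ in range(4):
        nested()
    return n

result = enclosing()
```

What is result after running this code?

Step 1: n = 2.
Step 2: nested() is called 4 times in a loop, each adding 5 via nonlocal.
Step 3: n = 2 + 5 * 4 = 22

The answer is 22.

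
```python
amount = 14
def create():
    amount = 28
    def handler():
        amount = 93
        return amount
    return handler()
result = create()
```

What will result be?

Step 1: Three scopes define amount: global (14), create (28), handler (93).
Step 2: handler() has its own local amount = 93, which shadows both enclosing and global.
Step 3: result = 93 (local wins in LEGB)

The answer is 93.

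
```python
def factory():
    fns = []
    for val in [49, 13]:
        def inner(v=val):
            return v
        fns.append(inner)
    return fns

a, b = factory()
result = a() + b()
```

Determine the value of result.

Step 1: Default argument v=val captures val at each iteration.
Step 2: a() returns 49 (captured at first iteration), b() returns 13 (captured at second).
Step 3: result = 49 + 13 = 62

The answer is 62.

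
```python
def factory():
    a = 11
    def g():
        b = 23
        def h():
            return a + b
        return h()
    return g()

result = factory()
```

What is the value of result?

Step 1: factory() defines a = 11. g() defines b = 23.
Step 2: h() accesses both from enclosing scopes: a = 11, b = 23.
Step 3: result = 11 + 23 = 34

The answer is 34.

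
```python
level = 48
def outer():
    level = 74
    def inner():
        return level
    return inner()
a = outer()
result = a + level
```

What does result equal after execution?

Step 1: outer() has local level = 74. inner() reads from enclosing.
Step 2: outer() returns 74. Global level = 48 unchanged.
Step 3: result = 74 + 48 = 122

The answer is 122.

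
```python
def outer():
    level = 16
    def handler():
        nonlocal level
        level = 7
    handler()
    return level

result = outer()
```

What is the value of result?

Step 1: outer() sets level = 16.
Step 2: handler() uses nonlocal to reassign level = 7.
Step 3: result = 7

The answer is 7.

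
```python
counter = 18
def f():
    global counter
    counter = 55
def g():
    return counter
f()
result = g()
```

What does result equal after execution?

Step 1: counter = 18.
Step 2: f() sets global counter = 55.
Step 3: g() reads global counter = 55. result = 55

The answer is 55.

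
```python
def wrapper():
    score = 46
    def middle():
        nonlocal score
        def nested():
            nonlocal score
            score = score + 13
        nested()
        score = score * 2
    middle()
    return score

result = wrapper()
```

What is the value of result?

Step 1: score = 46.
Step 2: nested() adds 13: score = 46 + 13 = 59.
Step 3: middle() doubles: score = 59 * 2 = 118.
Step 4: result = 118

The answer is 118.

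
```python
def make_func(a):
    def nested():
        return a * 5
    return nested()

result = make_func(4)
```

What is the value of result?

Step 1: make_func(4) binds parameter a = 4.
Step 2: nested() accesses a = 4 from enclosing scope.
Step 3: result = 4 * 5 = 20

The answer is 20.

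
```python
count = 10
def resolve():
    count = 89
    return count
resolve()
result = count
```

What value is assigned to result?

Step 1: count = 10 globally.
Step 2: resolve() creates a LOCAL count = 89 (no global keyword!).
Step 3: The global count is unchanged. result = 10

The answer is 10.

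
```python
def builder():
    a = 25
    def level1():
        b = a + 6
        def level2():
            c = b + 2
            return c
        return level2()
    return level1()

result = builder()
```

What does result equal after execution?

Step 1: a = 25. b = a + 6 = 31.
Step 2: c = b + 2 = 31 + 2 = 33.
Step 3: result = 33

The answer is 33.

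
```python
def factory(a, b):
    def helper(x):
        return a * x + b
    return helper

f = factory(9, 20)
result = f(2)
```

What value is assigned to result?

Step 1: factory(9, 20) captures a = 9, b = 20.
Step 2: f(2) computes 9 * 2 + 20 = 38.
Step 3: result = 38

The answer is 38.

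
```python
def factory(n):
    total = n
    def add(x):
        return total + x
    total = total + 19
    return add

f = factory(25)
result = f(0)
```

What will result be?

Step 1: factory(25) sets total = 25, then total = 25 + 19 = 44.
Step 2: Closures capture by reference, so add sees total = 44.
Step 3: f(0) returns 44 + 0 = 44

The answer is 44.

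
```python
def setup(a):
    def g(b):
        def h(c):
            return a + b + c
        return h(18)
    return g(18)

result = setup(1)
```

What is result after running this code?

Step 1: a = 1, b = 18, c = 18 across three nested scopes.
Step 2: h() accesses all three via LEGB rule.
Step 3: result = 1 + 18 + 18 = 37

The answer is 37.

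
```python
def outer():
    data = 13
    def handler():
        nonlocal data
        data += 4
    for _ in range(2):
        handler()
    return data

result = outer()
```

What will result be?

Step 1: data = 13.
Step 2: handler() is called 2 times in a loop, each adding 4 via nonlocal.
Step 3: data = 13 + 4 * 2 = 21

The answer is 21.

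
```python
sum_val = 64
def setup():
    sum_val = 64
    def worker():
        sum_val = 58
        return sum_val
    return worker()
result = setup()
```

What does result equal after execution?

Step 1: Three scopes define sum_val: global (64), setup (64), worker (58).
Step 2: worker() has its own local sum_val = 58, which shadows both enclosing and global.
Step 3: result = 58 (local wins in LEGB)

The answer is 58.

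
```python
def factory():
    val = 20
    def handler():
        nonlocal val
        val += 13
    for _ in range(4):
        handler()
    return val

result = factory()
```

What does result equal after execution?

Step 1: val = 20.
Step 2: handler() is called 4 times in a loop, each adding 13 via nonlocal.
Step 3: val = 20 + 13 * 4 = 72

The answer is 72.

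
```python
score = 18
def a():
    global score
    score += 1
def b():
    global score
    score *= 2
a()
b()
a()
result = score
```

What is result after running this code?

Step 1: score = 18.
Step 2: a(): score = 18 + 1 = 19.
Step 3: b(): score = 19 * 2 = 38.
Step 4: a(): score = 38 + 1 = 39

The answer is 39.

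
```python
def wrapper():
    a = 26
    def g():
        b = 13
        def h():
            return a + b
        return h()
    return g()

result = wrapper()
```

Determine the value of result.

Step 1: wrapper() defines a = 26. g() defines b = 13.
Step 2: h() accesses both from enclosing scopes: a = 26, b = 13.
Step 3: result = 26 + 13 = 39

The answer is 39.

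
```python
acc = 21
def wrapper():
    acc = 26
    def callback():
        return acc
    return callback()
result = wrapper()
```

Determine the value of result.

Step 1: acc = 21 globally, but wrapper() defines acc = 26 locally.
Step 2: callback() looks up acc. Not in local scope, so checks enclosing scope (wrapper) and finds acc = 26.
Step 3: result = 26

The answer is 26.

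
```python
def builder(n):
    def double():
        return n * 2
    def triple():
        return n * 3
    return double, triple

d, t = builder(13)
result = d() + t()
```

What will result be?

Step 1: Both closures capture the same n = 13.
Step 2: d() = 13 * 2 = 26, t() = 13 * 3 = 39.
Step 3: result = 26 + 39 = 65

The answer is 65.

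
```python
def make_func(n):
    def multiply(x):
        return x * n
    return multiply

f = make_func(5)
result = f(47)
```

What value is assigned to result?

Step 1: make_func(5) returns multiply closure with n = 5.
Step 2: f(47) computes 47 * 5 = 235.
Step 3: result = 235

The answer is 235.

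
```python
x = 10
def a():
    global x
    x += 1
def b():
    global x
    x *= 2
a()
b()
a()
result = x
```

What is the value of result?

Step 1: x = 10.
Step 2: a(): x = 10 + 1 = 11.
Step 3: b(): x = 11 * 2 = 22.
Step 4: a(): x = 22 + 1 = 23

The answer is 23.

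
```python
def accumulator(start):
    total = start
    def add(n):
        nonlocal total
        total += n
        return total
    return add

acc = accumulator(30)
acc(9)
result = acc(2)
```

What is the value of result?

Step 1: accumulator(30) creates closure with total = 30.
Step 2: First acc(9): total = 30 + 9 = 39.
Step 3: Second acc(2): total = 39 + 2 = 41. result = 41

The answer is 41.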